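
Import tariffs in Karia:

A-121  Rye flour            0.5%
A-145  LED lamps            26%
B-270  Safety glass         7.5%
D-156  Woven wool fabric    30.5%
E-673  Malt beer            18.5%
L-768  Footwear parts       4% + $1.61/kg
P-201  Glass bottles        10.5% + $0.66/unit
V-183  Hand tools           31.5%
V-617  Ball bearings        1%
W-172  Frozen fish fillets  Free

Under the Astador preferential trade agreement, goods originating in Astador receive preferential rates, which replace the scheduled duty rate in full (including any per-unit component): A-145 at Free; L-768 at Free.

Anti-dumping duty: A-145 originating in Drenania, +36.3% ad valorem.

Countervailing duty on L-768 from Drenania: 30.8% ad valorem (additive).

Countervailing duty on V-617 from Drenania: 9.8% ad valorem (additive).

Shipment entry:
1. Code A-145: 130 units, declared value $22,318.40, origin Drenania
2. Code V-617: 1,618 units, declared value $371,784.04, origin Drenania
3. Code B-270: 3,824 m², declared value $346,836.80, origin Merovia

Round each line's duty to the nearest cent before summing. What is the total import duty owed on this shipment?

Line 1 (A-145, Drenania, 130 units, $22,318.40):
Base rate for A-145 is 26%.
A-145 has an FTA preferential rate, but origin Drenania is not Astador; base rate stands.
Additional duty on A-145 from Drenania: +36.3%. Applied ad valorem rate: 26% + 36.3% = 62.3%.
Duty = $22,318.40 × 62.3% = $13,904.36.
Line 2 (V-617, Drenania, 1,618 units, $371,784.04):
Base rate for V-617 is 1%.
Additional duty on V-617 from Drenania: +9.8%. Applied ad valorem rate: 1% + 9.8% = 10.8%.
Duty = $371,784.04 × 10.8% = $40,152.68.
Line 3 (B-270, Merovia, 3,824 m², $346,836.80):
Base rate for B-270 is 7.5%.
Duty = $346,836.80 × 7.5% = $26,012.76.
Total = $13,904.36 + $40,152.68 + $26,012.76 = $80,069.80.

$80,069.80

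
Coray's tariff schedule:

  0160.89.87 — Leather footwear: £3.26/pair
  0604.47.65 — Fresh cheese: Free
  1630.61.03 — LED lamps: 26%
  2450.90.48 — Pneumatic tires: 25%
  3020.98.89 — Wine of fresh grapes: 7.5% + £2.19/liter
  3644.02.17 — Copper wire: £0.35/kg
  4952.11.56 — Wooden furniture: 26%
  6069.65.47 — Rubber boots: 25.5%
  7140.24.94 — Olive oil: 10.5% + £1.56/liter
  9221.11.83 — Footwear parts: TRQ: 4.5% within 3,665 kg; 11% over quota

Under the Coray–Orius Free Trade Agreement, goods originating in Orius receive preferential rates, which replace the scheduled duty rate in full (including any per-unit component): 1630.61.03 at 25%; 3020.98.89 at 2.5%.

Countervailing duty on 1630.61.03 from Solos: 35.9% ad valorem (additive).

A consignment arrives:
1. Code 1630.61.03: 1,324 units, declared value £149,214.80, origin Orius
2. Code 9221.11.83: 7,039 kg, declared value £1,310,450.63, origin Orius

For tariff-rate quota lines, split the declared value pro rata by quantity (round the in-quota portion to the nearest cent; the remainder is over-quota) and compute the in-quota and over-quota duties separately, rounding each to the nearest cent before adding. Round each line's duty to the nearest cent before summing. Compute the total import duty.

£137,102.92

Line 1 (1630.61.03, Orius, 1,324 units, £149,214.80):
Base rate for 1630.61.03 is 26%.
Origin Orius qualifies under the Coray–Orius agreement and 1630.61.03 is covered: preferential rate 25% applies instead.
The additional-duty order on 1630.61.03 targets Solos, not Orius; it does not apply.
Duty = £149,214.80 × 25% = £37,303.70.
Line 2 (9221.11.83, Orius, 7,039 kg, £1,310,450.63):
Code 9221.11.83 is under a tariff-rate quota (threshold 3,665 kg). In-quota: 3,665 kg at 4.5%; over-quota: 3,374 kg at 11%.
Pro-rata value split: in-quota = £1,310,450.63 × 3,665/7,039 = £682,313.05; over-quota = £1,310,450.63 − £682,313.05 = £628,137.58.
In-quota duty = £682,313.05 × 4.5% = £30,704.09. Over-quota duty = £628,137.58 × 11% = £69,095.13.
Line duty = £30,704.09 + £69,095.13 = £99,799.22.
Total = £37,303.70 + £99,799.22 = £137,102.92.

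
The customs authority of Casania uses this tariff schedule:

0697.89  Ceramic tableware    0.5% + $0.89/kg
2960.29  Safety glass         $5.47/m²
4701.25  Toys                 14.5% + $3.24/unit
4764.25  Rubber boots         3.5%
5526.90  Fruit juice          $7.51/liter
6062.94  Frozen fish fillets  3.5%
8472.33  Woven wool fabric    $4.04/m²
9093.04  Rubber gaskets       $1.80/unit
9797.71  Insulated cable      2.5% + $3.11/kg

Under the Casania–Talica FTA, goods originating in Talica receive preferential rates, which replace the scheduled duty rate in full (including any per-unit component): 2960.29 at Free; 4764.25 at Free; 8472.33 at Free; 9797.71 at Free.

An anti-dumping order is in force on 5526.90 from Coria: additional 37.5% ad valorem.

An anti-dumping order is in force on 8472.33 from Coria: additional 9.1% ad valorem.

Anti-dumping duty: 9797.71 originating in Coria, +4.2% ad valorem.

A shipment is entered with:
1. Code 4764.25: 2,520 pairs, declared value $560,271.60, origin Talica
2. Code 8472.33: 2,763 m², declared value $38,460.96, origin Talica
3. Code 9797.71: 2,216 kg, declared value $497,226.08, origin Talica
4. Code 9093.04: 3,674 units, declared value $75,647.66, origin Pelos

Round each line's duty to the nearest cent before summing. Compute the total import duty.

$6,613.20

Line 1 (4764.25, Talica, 2,520 pairs, $560,271.60):
Base rate for 4764.25 is 3.5%.
Origin Talica qualifies under the Casania–Talica agreement and 4764.25 is covered: preferential rate Free applies instead.
Duty = $560,271.60 × 0% = $0.00.
Line 2 (8472.33, Talica, 2,763 m², $38,460.96):
Base rate for 8472.33 is $4.04/m².
Origin Talica qualifies under the Casania–Talica agreement and 8472.33 is covered: preferential rate Free applies instead.
The additional-duty order on 8472.33 targets Coria, not Talica; it does not apply.
Duty = $38,460.96 × 0% = $0.00.
Line 3 (9797.71, Talica, 2,216 kg, $497,226.08):
Base rate for 9797.71 is 2.5% + $3.11/kg.
Origin Talica qualifies under the Casania–Talica agreement and 9797.71 is covered: preferential rate Free applies instead.
The additional-duty order on 9797.71 targets Coria, not Talica; it does not apply.
Duty = $497,226.08 × 0% = $0.00.
Line 4 (9093.04, Pelos, 3,674 units, $75,647.66):
Base rate for 9093.04 is $1.80/unit.
Duty = 3,674 × $1.80 = $6,613.20.
Total = $0.00 + $0.00 + $0.00 + $6,613.20 = $6,613.20.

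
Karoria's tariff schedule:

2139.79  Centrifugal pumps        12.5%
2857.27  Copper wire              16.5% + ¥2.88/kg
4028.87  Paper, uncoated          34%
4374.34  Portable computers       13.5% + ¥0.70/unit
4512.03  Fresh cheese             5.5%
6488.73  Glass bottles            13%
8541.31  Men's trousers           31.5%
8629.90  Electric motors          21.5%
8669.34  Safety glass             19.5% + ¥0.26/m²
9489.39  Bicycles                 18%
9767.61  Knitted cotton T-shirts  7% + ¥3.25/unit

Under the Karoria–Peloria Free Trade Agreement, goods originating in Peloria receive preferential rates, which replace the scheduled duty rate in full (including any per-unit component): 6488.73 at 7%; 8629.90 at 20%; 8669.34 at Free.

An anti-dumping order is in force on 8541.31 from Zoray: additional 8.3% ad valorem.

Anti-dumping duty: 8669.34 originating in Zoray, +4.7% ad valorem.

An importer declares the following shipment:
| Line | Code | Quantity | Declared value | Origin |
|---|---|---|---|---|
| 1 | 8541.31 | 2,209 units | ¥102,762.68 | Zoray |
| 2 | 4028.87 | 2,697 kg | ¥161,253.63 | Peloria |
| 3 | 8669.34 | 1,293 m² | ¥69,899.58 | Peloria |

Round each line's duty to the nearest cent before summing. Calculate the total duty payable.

Line 1 (8541.31, Zoray, 2,209 units, ¥102,762.68):
Base rate for 8541.31 is 31.5%.
Additional duty on 8541.31 from Zoray: +8.3%. Applied ad valorem rate: 31.5% + 8.3% = 39.8%.
Duty = ¥102,762.68 × 39.8% = ¥40,899.55.
Line 2 (4028.87, Peloria, 2,697 kg, ¥161,253.63):
Base rate for 4028.87 is 34%.
Origin Peloria is the FTA partner but 4028.87 is not on the preference list; base rate stands.
Duty = ¥161,253.63 × 34% = ¥54,826.23.
Line 3 (8669.34, Peloria, 1,293 m², ¥69,899.58):
Base rate for 8669.34 is 19.5% + ¥0.26/m².
Origin Peloria qualifies under the Karoria–Peloria agreement and 8669.34 is covered: preferential rate Free applies instead.
The additional-duty order on 8669.34 targets Zoray, not Peloria; it does not apply.
Duty = ¥69,899.58 × 0% = ¥0.00.
Total = ¥40,899.55 + ¥54,826.23 + ¥0.00 = ¥95,725.78.

¥95,725.78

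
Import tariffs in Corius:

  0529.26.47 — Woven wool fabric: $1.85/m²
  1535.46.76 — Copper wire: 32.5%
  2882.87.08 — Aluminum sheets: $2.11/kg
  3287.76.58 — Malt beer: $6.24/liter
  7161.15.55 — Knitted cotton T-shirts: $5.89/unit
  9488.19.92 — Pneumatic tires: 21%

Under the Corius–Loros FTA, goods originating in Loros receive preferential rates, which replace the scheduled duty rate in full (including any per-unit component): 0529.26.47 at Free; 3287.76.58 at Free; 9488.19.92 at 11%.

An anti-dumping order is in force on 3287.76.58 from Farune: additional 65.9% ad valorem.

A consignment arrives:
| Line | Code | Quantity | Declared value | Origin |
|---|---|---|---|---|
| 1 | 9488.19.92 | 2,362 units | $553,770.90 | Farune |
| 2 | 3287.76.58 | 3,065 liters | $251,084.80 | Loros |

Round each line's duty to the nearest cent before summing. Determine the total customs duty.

$116,291.89

Line 1 (9488.19.92, Farune, 2,362 units, $553,770.90):
Base rate for 9488.19.92 is 21%.
9488.19.92 has an FTA preferential rate, but origin Farune is not Loros; base rate stands.
Duty = $553,770.90 × 21% = $116,291.89.
Line 2 (3287.76.58, Loros, 3,065 liters, $251,084.80):
Base rate for 3287.76.58 is $6.24/liter.
Origin Loros qualifies under the Corius–Loros agreement and 3287.76.58 is covered: preferential rate Free applies instead.
The additional-duty order on 3287.76.58 targets Farune, not Loros; it does not apply.
Duty = $251,084.80 × 0% = $0.00.
Total = $116,291.89 + $0.00 = $116,291.89.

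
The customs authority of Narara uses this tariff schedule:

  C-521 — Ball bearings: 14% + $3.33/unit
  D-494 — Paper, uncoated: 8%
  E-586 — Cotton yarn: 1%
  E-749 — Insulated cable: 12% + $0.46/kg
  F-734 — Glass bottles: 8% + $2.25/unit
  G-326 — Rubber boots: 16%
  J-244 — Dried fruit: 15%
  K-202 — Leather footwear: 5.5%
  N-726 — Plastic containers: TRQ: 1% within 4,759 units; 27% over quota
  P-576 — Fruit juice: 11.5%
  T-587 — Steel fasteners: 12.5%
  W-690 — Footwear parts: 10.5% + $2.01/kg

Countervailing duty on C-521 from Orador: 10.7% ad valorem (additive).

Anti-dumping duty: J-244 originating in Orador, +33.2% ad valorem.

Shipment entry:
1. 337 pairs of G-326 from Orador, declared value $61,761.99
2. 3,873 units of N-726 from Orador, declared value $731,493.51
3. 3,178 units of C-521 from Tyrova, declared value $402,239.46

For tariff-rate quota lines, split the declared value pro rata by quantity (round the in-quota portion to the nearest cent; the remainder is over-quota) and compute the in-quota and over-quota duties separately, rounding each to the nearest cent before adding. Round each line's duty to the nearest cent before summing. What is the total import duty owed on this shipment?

Line 1 (G-326, Orador, 337 pairs, $61,761.99):
Base rate for G-326 is 16%.
Duty = $61,761.99 × 16% = $9,881.92.
Line 2 (N-726, Orador, 3,873 units, $731,493.51):
Code N-726 is under a tariff-rate quota (threshold 4,759 units). Quantity 3,873 units is within the quota, so the in-quota rate 1% applies to the full value.
Duty = $731,493.51 × 1% = $7,314.94.
Line 3 (C-521, Tyrova, 3,178 units, $402,239.46):
Base rate for C-521 is 14% + $3.33/unit.
The additional-duty order on C-521 targets Orador, not Tyrova; it does not apply.
Duty = $402,239.46 × 14% + 3,178 × $3.33 = $66,896.26.
Total = $9,881.92 + $7,314.94 + $66,896.26 = $84,093.12.

$84,093.12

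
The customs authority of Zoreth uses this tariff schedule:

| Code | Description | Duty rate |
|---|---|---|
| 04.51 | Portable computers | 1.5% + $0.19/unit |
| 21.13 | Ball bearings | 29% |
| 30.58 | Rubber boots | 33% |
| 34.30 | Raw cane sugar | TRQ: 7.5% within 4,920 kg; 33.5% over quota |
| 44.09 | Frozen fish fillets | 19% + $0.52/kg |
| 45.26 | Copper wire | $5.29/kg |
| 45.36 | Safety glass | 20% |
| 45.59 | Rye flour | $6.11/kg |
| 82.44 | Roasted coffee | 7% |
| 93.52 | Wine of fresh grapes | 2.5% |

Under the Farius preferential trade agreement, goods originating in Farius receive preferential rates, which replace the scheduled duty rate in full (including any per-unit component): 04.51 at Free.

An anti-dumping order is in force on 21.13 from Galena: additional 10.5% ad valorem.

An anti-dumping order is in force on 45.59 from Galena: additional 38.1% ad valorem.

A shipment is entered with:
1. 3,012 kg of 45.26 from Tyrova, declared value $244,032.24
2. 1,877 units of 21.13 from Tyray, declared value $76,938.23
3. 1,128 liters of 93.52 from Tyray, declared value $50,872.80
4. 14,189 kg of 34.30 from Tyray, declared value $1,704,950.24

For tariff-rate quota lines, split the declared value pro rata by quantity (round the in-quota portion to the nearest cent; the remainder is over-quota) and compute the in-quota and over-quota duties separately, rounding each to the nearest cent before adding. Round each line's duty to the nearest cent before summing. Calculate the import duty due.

$456,967.05

Line 1 (45.26, Tyrova, 3,012 kg, $244,032.24):
Base rate for 45.26 is $5.29/kg.
Duty = 3,012 × $5.29 = $15,933.48.
Line 2 (21.13, Tyray, 1,877 units, $76,938.23):
Base rate for 21.13 is 29%.
The additional-duty order on 21.13 targets Galena, not Tyray; it does not apply.
Duty = $76,938.23 × 29% = $22,312.09.
Line 3 (93.52, Tyray, 1,128 liters, $50,872.80):
Base rate for 93.52 is 2.5%.
Duty = $50,872.80 × 2.5% = $1,271.82.
Line 4 (34.30, Tyray, 14,189 kg, $1,704,950.24):
Code 34.30 is under a tariff-rate quota (threshold 4,920 kg). In-quota: 4,920 kg at 7.5%; over-quota: 9,269 kg at 33.5%.
Pro-rata value split: in-quota = $1,704,950.24 × 4,920/14,189 = $591,187.20; over-quota = $1,704,950.24 − $591,187.20 = $1,113,763.04.
In-quota duty = $591,187.20 × 7.5% = $44,339.04. Over-quota duty = $1,113,763.04 × 33.5% = $373,110.62.
Line duty = $44,339.04 + $373,110.62 = $417,449.66.
Total = $15,933.48 + $22,312.09 + $1,271.82 + $417,449.66 = $456,967.05.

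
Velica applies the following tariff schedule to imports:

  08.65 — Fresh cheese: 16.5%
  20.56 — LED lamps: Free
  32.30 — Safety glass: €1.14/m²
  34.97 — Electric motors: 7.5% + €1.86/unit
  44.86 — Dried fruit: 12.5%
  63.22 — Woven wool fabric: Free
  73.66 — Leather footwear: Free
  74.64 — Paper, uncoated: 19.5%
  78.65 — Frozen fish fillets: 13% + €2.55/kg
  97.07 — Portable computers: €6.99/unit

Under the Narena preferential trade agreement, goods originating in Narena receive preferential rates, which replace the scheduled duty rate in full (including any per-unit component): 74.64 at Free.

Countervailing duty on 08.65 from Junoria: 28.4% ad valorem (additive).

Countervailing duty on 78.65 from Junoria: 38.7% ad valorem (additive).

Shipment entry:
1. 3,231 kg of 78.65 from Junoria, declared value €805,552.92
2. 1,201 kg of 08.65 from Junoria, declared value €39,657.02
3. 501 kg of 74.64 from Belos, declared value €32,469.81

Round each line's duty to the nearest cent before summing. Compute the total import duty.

€448,847.52

Line 1 (78.65, Junoria, 3,231 kg, €805,552.92):
Base rate for 78.65 is 13% + €2.55/kg.
Additional duty on 78.65 from Junoria: +38.7%. Applied ad valorem rate: 13% + 38.7% = 51.7%.
Duty = €805,552.92 × 51.7% + 3,231 × €2.55 = €424,709.91.
Line 2 (08.65, Junoria, 1,201 kg, €39,657.02):
Base rate for 08.65 is 16.5%.
Additional duty on 08.65 from Junoria: +28.4%. Applied ad valorem rate: 16.5% + 28.4% = 44.9%.
Duty = €39,657.02 × 44.9% = €17,806.00.
Line 3 (74.64, Belos, 501 kg, €32,469.81):
Base rate for 74.64 is 19.5%.
74.64 has an FTA preferential rate, but origin Belos is not Narena; base rate stands.
Duty = €32,469.81 × 19.5% = €6,331.61.
Total = €424,709.91 + €17,806.00 + €6,331.61 = €448,847.52.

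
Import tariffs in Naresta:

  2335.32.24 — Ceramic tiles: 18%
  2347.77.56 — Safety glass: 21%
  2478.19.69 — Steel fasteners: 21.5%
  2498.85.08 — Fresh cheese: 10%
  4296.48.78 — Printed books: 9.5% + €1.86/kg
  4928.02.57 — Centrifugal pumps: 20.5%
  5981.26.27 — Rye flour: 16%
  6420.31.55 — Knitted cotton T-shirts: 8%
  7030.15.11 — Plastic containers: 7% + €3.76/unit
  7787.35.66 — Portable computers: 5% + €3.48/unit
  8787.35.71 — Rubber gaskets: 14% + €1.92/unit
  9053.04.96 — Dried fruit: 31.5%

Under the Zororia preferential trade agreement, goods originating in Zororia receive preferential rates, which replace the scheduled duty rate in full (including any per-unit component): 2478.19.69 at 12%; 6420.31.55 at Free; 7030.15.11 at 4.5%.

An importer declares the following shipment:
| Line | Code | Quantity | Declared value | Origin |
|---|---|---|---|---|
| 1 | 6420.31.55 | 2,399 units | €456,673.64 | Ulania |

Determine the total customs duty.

€36,533.89

Line 1 (6420.31.55, Ulania, 2,399 units, €456,673.64):
Base rate for 6420.31.55 is 8%.
6420.31.55 has an FTA preferential rate, but origin Ulania is not Zororia; base rate stands.
Duty = €456,673.64 × 8% = €36,533.89.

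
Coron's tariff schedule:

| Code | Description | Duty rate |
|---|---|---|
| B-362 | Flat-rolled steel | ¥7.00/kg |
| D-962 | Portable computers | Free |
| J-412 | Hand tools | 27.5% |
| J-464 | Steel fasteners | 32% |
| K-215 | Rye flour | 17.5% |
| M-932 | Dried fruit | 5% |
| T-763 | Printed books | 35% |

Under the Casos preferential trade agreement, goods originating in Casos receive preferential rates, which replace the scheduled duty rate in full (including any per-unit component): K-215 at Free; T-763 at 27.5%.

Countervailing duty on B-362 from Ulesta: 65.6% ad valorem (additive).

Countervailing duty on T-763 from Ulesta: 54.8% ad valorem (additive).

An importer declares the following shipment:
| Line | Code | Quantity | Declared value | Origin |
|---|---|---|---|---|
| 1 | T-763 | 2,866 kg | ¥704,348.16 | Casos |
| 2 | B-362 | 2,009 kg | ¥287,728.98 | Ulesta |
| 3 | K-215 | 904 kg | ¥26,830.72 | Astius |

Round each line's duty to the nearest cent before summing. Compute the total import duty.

¥401,204.33

Line 1 (T-763, Casos, 2,866 kg, ¥704,348.16):
Base rate for T-763 is 35%.
Origin Casos qualifies under the Coron–Casos agreement and T-763 is covered: preferential rate 27.5% applies instead.
The additional-duty order on T-763 targets Ulesta, not Casos; it does not apply.
Duty = ¥704,348.16 × 27.5% = ¥193,695.74.
Line 2 (B-362, Ulesta, 2,009 kg, ¥287,728.98):
Base rate for B-362 is ¥7.00/kg.
Additional duty on B-362 from Ulesta: +65.6% ad valorem. Applied ad valorem rate = 65.6%.
Duty = ¥287,728.98 × 65.6% + 2,009 × ¥7.00 = ¥202,813.21.
Line 3 (K-215, Astius, 904 kg, ¥26,830.72):
Base rate for K-215 is 17.5%.
K-215 has an FTA preferential rate, but origin Astius is not Casos; base rate stands.
Duty = ¥26,830.72 × 17.5% = ¥4,695.38.
Total = ¥193,695.74 + ¥202,813.21 + ¥4,695.38 = ¥401,204.33.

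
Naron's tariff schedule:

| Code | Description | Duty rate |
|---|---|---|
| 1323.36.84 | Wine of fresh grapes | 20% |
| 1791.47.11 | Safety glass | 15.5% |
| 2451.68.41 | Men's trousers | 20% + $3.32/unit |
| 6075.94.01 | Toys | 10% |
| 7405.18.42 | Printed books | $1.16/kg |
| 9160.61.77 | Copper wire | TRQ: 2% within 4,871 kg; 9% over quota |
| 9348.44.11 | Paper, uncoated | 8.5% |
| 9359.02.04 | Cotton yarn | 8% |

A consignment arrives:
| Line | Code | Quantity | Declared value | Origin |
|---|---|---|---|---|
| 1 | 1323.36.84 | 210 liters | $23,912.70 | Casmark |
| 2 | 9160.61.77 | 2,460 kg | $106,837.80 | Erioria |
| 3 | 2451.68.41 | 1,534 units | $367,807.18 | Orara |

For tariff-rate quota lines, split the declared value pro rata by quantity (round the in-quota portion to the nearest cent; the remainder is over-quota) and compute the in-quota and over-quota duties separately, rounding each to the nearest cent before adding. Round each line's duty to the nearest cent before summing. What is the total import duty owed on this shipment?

Line 1 (1323.36.84, Casmark, 210 liters, $23,912.70):
Base rate for 1323.36.84 is 20%.
Duty = $23,912.70 × 20% = $4,782.54.
Line 2 (9160.61.77, Erioria, 2,460 kg, $106,837.80):
Code 9160.61.77 is under a tariff-rate quota (threshold 4,871 kg). Quantity 2,460 kg is within the quota, so the in-quota rate 2% applies to the full value.
Duty = $106,837.80 × 2% = $2,136.76.
Line 3 (2451.68.41, Orara, 1,534 units, $367,807.18):
Base rate for 2451.68.41 is 20% + $3.32/unit.
Duty = $367,807.18 × 20% + 1,534 × $3.32 = $78,654.32.
Total = $4,782.54 + $2,136.76 + $78,654.32 = $85,573.62.

$85,573.62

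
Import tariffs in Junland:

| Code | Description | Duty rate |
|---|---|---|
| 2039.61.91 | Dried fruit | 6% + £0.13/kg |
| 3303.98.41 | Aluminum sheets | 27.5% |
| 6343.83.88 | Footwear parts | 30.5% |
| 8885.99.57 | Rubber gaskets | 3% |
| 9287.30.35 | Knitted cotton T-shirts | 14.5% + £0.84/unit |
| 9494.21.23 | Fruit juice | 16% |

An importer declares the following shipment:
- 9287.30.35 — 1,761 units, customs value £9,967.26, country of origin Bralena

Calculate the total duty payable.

£2,924.49

Line 1 (9287.30.35, Bralena, 1,761 units, £9,967.26):
Base rate for 9287.30.35 is 14.5% + £0.84/unit.
Duty = £9,967.26 × 14.5% + 1,761 × £0.84 = £2,924.49.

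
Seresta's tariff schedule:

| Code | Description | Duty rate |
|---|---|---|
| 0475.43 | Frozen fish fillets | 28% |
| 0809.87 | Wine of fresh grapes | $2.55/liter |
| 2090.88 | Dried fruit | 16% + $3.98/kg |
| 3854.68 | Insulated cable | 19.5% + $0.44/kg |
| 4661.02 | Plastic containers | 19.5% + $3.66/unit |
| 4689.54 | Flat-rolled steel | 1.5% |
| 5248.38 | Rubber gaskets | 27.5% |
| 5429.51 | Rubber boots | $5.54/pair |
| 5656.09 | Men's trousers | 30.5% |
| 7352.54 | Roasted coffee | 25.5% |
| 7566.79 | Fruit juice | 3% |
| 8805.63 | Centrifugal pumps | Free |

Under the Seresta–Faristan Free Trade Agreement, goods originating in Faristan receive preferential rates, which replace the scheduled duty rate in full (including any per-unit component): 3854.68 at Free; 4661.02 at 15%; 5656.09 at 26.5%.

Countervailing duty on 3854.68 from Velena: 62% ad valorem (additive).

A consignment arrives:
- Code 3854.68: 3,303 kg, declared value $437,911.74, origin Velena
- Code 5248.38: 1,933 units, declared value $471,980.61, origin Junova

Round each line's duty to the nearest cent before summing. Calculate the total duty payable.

$488,146.06

Line 1 (3854.68, Velena, 3,303 kg, $437,911.74):
Base rate for 3854.68 is 19.5% + $0.44/kg.
3854.68 has an FTA preferential rate, but origin Velena is not Faristan; base rate stands.
Additional duty on 3854.68 from Velena: +62%. Applied ad valorem rate: 19.5% + 62% = 81.5%.
Duty = $437,911.74 × 81.5% + 3,303 × $0.44 = $358,351.39.
Line 2 (5248.38, Junova, 1,933 units, $471,980.61):
Base rate for 5248.38 is 27.5%.
Duty = $471,980.61 × 27.5% = $129,794.67.
Total = $358,351.39 + $129,794.67 = $488,146.06.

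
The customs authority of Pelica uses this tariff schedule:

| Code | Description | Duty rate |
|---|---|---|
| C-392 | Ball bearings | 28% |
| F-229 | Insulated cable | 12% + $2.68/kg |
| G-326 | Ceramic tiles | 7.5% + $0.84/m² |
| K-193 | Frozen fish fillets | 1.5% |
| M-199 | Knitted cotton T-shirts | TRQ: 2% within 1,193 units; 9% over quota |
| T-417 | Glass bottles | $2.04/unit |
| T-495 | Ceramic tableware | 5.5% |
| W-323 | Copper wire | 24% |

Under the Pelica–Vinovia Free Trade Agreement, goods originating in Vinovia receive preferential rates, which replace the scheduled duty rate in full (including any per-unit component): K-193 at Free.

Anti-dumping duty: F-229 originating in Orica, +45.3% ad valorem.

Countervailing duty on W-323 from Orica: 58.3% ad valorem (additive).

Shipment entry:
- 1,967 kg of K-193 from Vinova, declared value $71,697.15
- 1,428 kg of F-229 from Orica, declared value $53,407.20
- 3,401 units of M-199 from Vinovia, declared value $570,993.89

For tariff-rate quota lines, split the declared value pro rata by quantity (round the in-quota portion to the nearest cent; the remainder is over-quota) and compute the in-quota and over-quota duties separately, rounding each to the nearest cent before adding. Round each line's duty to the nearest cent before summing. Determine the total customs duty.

Line 1 (K-193, Vinova, 1,967 kg, $71,697.15):
Base rate for K-193 is 1.5%.
K-193 has an FTA preferential rate, but origin Vinova is not Vinovia; base rate stands.
Duty = $71,697.15 × 1.5% = $1,075.46.
Line 2 (F-229, Orica, 1,428 kg, $53,407.20):
Base rate for F-229 is 12% + $2.68/kg.
Additional duty on F-229 from Orica: +45.3%. Applied ad valorem rate: 12% + 45.3% = 57.3%.
Duty = $53,407.20 × 57.3% + 1,428 × $2.68 = $34,429.37.
Line 3 (M-199, Vinovia, 3,401 units, $570,993.89):
Code M-199 is under a tariff-rate quota (threshold 1,193 units). In-quota: 1,193 units at 2%; over-quota: 2,208 units at 9%.
Pro-rata value split: in-quota = $570,993.89 × 1,193/3,401 = $200,292.77; over-quota = $570,993.89 − $200,292.77 = $370,701.12.
In-quota duty = $200,292.77 × 2% = $4,005.86. Over-quota duty = $370,701.12 × 9% = $33,363.10.
Line duty = $4,005.86 + $33,363.10 = $37,368.96.
Total = $1,075.46 + $34,429.37 + $37,368.96 = $72,873.79.

$72,873.79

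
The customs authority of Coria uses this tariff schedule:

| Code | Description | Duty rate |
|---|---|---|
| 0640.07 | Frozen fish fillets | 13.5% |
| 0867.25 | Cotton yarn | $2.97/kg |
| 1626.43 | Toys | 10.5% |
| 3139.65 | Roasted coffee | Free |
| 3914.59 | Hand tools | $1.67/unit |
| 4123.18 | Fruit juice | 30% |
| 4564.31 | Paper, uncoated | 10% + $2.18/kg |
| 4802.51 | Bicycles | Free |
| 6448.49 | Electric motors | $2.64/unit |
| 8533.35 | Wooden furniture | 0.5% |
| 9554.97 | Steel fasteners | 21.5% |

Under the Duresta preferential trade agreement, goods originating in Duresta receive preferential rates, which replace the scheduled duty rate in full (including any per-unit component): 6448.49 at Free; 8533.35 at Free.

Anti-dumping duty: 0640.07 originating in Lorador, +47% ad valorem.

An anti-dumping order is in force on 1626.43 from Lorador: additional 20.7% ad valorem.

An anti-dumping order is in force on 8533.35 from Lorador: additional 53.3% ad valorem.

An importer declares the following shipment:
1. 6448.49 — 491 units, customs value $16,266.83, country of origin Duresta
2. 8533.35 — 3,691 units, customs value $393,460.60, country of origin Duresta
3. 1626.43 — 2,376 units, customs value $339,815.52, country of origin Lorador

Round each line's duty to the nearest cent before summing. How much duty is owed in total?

$106,022.44

Line 1 (6448.49, Duresta, 491 units, $16,266.83):
Base rate for 6448.49 is $2.64/unit.
Origin Duresta qualifies under the Coria–Duresta agreement and 6448.49 is covered: preferential rate Free applies instead.
Duty = $16,266.83 × 0% = $0.00.
Line 2 (8533.35, Duresta, 3,691 units, $393,460.60):
Base rate for 8533.35 is 0.5%.
Origin Duresta qualifies under the Coria–Duresta agreement and 8533.35 is covered: preferential rate Free applies instead.
The additional-duty order on 8533.35 targets Lorador, not Duresta; it does not apply.
Duty = $393,460.60 × 0% = $0.00.
Line 3 (1626.43, Lorador, 2,376 units, $339,815.52):
Base rate for 1626.43 is 10.5%.
Additional duty on 1626.43 from Lorador: +20.7%. Applied ad valorem rate: 10.5% + 20.7% = 31.2%.
Duty = $339,815.52 × 31.2% = $106,022.44.
Total = $0.00 + $0.00 + $106,022.44 = $106,022.44.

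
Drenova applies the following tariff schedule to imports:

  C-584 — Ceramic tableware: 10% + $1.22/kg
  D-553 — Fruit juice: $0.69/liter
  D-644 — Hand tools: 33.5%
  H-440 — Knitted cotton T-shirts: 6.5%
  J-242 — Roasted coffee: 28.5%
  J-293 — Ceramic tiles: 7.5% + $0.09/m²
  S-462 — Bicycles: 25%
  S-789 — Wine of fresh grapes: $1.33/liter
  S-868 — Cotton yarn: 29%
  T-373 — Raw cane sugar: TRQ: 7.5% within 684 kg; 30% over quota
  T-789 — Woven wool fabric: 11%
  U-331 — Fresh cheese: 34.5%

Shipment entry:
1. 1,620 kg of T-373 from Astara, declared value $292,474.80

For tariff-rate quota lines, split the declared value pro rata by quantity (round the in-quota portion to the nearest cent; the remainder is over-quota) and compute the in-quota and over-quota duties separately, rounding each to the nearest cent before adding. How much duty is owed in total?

$59,957.33

Line 1 (T-373, Astara, 1,620 kg, $292,474.80):
Code T-373 is under a tariff-rate quota (threshold 684 kg). In-quota: 684 kg at 7.5%; over-quota: 936 kg at 30%.
Pro-rata value split: in-quota = $292,474.80 × 684/1,620 = $123,489.36; over-quota = $292,474.80 − $123,489.36 = $168,985.44.
In-quota duty = $123,489.36 × 7.5% = $9,261.70. Over-quota duty = $168,985.44 × 30% = $50,695.63.
Line duty = $9,261.70 + $50,695.63 = $59,957.33.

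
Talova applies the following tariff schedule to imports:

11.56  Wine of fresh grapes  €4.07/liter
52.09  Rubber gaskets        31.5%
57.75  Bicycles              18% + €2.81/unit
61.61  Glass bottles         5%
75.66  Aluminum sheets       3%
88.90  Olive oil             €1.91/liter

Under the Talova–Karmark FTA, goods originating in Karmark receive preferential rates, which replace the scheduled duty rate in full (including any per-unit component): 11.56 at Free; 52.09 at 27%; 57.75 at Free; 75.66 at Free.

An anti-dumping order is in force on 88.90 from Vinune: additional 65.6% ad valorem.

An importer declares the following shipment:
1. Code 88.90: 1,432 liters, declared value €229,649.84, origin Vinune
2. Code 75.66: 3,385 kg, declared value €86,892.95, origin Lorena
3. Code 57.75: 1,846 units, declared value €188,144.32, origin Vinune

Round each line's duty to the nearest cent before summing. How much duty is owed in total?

Line 1 (88.90, Vinune, 1,432 liters, €229,649.84):
Base rate for 88.90 is €1.91/liter.
Additional duty on 88.90 from Vinune: +65.6% ad valorem. Applied ad valorem rate = 65.6%.
Duty = €229,649.84 × 65.6% + 1,432 × €1.91 = €153,385.42.
Line 2 (75.66, Lorena, 3,385 kg, €86,892.95):
Base rate for 75.66 is 3%.
75.66 has an FTA preferential rate, but origin Lorena is not Karmark; base rate stands.
Duty = €86,892.95 × 3% = €2,606.79.
Line 3 (57.75, Vinune, 1,846 units, €188,144.32):
Base rate for 57.75 is 18% + €2.81/unit.
57.75 has an FTA preferential rate, but origin Vinune is not Karmark; base rate stands.
Duty = €188,144.32 × 18% + 1,846 × €2.81 = €39,053.24.
Total = €153,385.42 + €2,606.79 + €39,053.24 = €195,045.45.

€195,045.45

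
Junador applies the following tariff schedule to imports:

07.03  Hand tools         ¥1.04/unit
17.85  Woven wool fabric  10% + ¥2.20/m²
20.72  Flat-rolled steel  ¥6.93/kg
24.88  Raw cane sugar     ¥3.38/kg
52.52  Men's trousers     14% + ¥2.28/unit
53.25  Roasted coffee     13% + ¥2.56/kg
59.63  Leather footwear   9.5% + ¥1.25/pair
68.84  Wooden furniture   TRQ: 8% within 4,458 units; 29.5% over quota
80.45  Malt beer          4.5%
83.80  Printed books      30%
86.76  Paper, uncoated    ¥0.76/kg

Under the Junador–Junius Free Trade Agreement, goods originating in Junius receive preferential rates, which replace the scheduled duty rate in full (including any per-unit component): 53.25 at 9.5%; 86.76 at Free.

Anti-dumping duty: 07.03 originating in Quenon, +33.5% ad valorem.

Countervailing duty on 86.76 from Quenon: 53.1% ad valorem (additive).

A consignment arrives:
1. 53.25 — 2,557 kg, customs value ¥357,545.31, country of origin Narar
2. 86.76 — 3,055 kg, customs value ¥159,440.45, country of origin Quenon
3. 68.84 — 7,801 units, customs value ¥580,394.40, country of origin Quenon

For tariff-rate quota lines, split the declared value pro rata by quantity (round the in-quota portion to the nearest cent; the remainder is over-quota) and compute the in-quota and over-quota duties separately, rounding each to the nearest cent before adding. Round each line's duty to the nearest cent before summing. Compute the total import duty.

Line 1 (53.25, Narar, 2,557 kg, ¥357,545.31):
Base rate for 53.25 is 13% + ¥2.56/kg.
53.25 has an FTA preferential rate, but origin Narar is not Junius; base rate stands.
Duty = ¥357,545.31 × 13% + 2,557 × ¥2.56 = ¥53,026.81.
Line 2 (86.76, Quenon, 3,055 kg, ¥159,440.45):
Base rate for 86.76 is ¥0.76/kg.
86.76 has an FTA preferential rate, but origin Quenon is not Junius; base rate stands.
Additional duty on 86.76 from Quenon: +53.1% ad valorem. Applied ad valorem rate = 53.1%.
Duty = ¥159,440.45 × 53.1% + 3,055 × ¥0.76 = ¥86,984.68.
Line 3 (68.84, Quenon, 7,801 units, ¥580,394.40):
Code 68.84 is under a tariff-rate quota (threshold 4,458 units). In-quota: 4,458 units at 8%; over-quota: 3,343 units at 29.5%.
Pro-rata value split: in-quota = ¥580,394.40 × 4,458/7,801 = ¥331,675.20; over-quota = ¥580,394.40 − ¥331,675.20 = ¥248,719.20.
In-quota duty = ¥331,675.20 × 8% = ¥26,534.02. Over-quota duty = ¥248,719.20 × 29.5% = ¥73,372.16.
Line duty = ¥26,534.02 + ¥73,372.16 = ¥99,906.18.
Total = ¥53,026.81 + ¥86,984.68 + ¥99,906.18 = ¥239,917.67.

¥239,917.67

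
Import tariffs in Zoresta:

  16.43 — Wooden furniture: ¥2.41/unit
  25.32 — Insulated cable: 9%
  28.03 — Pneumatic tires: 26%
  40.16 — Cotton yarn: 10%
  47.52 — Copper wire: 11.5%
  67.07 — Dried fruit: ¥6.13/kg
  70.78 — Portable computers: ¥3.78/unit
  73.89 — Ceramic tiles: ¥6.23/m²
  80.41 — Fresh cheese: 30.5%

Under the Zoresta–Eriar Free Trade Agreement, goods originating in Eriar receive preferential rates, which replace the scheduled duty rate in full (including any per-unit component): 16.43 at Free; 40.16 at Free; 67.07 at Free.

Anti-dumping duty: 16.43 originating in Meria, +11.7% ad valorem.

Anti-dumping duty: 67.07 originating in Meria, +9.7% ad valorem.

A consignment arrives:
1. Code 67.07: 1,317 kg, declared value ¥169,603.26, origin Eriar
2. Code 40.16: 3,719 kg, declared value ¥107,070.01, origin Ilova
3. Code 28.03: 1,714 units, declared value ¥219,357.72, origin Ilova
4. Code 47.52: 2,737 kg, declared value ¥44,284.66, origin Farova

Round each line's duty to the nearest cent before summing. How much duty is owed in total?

Line 1 (67.07, Eriar, 1,317 kg, ¥169,603.26):
Base rate for 67.07 is ¥6.13/kg.
Origin Eriar qualifies under the Zoresta–Eriar agreement and 67.07 is covered: preferential rate Free applies instead.
The additional-duty order on 67.07 targets Meria, not Eriar; it does not apply.
Duty = ¥169,603.26 × 0% = ¥0.00.
Line 2 (40.16, Ilova, 3,719 kg, ¥107,070.01):
Base rate for 40.16 is 10%.
40.16 has an FTA preferential rate, but origin Ilova is not Eriar; base rate stands.
Duty = ¥107,070.01 × 10% = ¥10,707.00.
Line 3 (28.03, Ilova, 1,714 units, ¥219,357.72):
Base rate for 28.03 is 26%.
Duty = ¥219,357.72 × 26% = ¥57,033.01.
Line 4 (47.52, Farova, 2,737 kg, ¥44,284.66):
Base rate for 47.52 is 11.5%.
Duty = ¥44,284.66 × 11.5% = ¥5,092.74.
Total = ¥0.00 + ¥10,707.00 + ¥57,033.01 + ¥5,092.74 = ¥72,832.75.

¥72,832.75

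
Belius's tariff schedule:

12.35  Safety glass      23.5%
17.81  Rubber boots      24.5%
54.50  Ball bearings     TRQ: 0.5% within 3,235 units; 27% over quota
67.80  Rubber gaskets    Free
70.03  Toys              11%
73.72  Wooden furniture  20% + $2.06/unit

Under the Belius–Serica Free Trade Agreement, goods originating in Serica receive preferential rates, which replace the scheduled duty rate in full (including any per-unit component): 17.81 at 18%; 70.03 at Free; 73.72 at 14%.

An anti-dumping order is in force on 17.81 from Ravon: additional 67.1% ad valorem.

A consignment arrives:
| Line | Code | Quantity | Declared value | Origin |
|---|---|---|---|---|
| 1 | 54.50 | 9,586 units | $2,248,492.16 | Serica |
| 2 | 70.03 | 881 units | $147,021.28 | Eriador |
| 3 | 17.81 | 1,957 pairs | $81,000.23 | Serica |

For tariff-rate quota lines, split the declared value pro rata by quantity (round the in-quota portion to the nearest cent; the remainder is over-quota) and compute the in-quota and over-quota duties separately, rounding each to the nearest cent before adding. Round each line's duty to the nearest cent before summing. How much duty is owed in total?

$436,762.84

Line 1 (54.50, Serica, 9,586 units, $2,248,492.16):
Code 54.50 is under a tariff-rate quota (threshold 3,235 units). In-quota: 3,235 units at 0.5%; over-quota: 6,351 units at 27%.
Pro-rata value split: in-quota = $2,248,492.16 × 3,235/9,586 = $758,801.60; over-quota = $2,248,492.16 − $758,801.60 = $1,489,690.56.
In-quota duty = $758,801.60 × 0.5% = $3,794.01. Over-quota duty = $1,489,690.56 × 27% = $402,216.45.
Line duty = $3,794.01 + $402,216.45 = $406,010.46.
Line 2 (70.03, Eriador, 881 units, $147,021.28):
Base rate for 70.03 is 11%.
70.03 has an FTA preferential rate, but origin Eriador is not Serica; base rate stands.
Duty = $147,021.28 × 11% = $16,172.34.
Line 3 (17.81, Serica, 1,957 pairs, $81,000.23):
Base rate for 17.81 is 24.5%.
Origin Serica qualifies under the Belius–Serica agreement and 17.81 is covered: preferential rate 18% applies instead.
The additional-duty order on 17.81 targets Ravon, not Serica; it does not apply.
Duty = $81,000.23 × 18% = $14,580.04.
Total = $406,010.46 + $16,172.34 + $14,580.04 = $436,762.84.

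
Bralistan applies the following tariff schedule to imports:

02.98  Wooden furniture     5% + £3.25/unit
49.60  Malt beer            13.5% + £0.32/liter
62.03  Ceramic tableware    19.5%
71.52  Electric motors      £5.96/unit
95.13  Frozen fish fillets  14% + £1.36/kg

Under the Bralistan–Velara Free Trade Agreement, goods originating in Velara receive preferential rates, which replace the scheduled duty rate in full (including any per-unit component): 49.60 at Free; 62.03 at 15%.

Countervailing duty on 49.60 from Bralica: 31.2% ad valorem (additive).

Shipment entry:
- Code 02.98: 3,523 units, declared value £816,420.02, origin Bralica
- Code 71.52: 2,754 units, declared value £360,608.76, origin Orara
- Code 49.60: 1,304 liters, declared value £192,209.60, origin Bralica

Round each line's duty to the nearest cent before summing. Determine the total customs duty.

£155,019.56

Line 1 (02.98, Bralica, 3,523 units, £816,420.02):
Base rate for 02.98 is 5% + £3.25/unit.
Duty = £816,420.02 × 5% + 3,523 × £3.25 = £52,270.75.
Line 2 (71.52, Orara, 2,754 units, £360,608.76):
Base rate for 71.52 is £5.96/unit.
Duty = 2,754 × £5.96 = £16,413.84.
Line 3 (49.60, Bralica, 1,304 liters, £192,209.60):
Base rate for 49.60 is 13.5% + £0.32/liter.
49.60 has an FTA preferential rate, but origin Bralica is not Velara; base rate stands.
Additional duty on 49.60 from Bralica: +31.2%. Applied ad valorem rate: 13.5% + 31.2% = 44.7%.
Duty = £192,209.60 × 44.7% + 1,304 × £0.32 = £86,334.97.
Total = £52,270.75 + £16,413.84 + £86,334.97 = £155,019.56.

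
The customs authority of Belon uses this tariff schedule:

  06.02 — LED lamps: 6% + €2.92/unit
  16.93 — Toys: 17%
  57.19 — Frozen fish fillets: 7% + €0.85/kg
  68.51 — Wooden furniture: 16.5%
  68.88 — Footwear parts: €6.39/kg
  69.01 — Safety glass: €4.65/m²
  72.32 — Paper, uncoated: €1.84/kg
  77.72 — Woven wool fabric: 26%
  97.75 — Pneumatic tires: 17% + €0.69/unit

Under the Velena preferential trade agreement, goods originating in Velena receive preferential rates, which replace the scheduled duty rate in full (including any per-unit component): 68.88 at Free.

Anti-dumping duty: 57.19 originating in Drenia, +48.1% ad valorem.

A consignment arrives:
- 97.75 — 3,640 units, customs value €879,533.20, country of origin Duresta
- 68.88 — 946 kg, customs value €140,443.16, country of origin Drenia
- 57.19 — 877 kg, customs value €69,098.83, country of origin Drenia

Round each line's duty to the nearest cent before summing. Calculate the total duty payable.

Line 1 (97.75, Duresta, 3,640 units, €879,533.20):
Base rate for 97.75 is 17% + €0.69/unit.
Duty = €879,533.20 × 17% + 3,640 × €0.69 = €152,032.24.
Line 2 (68.88, Drenia, 946 kg, €140,443.16):
Base rate for 68.88 is €6.39/kg.
68.88 has an FTA preferential rate, but origin Drenia is not Velena; base rate stands.
Duty = 946 × €6.39 = €6,044.94.
Line 3 (57.19, Drenia, 877 kg, €69,098.83):
Base rate for 57.19 is 7% + €0.85/kg.
Additional duty on 57.19 from Drenia: +48.1%. Applied ad valorem rate: 7% + 48.1% = 55.1%.
Duty = €69,098.83 × 55.1% + 877 × €0.85 = €38,818.91.
Total = €152,032.24 + €6,044.94 + €38,818.91 = €196,896.09.

€196,896.09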